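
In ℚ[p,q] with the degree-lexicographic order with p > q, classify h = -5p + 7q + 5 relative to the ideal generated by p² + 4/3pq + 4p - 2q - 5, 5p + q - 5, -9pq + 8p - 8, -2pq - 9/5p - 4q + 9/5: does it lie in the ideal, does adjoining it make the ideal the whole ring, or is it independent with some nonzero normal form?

-5p + 7q + 5 lies in I (it reduces to 0).

First compute the reduced Gröbner basis of I by Buchberger's algorithm.
f_1 = p² + 4/3pq + 4p - 2q - 5, LT = p².
f_2 = 5p + q - 5, LT = p.
f_3 = -9pq + 8p - 8, LT = pq.
f_4 = -2pq - 9/5p - 4q + 9/5, LT = pq.

S(f_1,f_2): lcm = p². S = 17/15pq + 5p - 2q - 5.
  reduce S modulo (f_1, f_2, f_3, f_4):
  remainder -17/75q² - 28/15q ≠ 0; add k_5 = -17/75q² - 28/15q to the basis.

S(f_1,f_3): lcm = p²q. S = 4/3pq² + 8/9p² + 4pq - 2q² - 8/9p - 5q.
  reduce S modulo (f_1, f_2, f_3, f_4, k_5):
  remainder -2161/289q ≠ 0; add k_6 = -2161/289q to the basis.

The other S-polynomials (S(f_1,f_4), S(f_2,f_3), S(f_2,f_4), S(f_3,f_4), S(f_1,k_5), S(f_2,k_5), S(f_3,k_5), S(f_4,k_5), S(f_1,k_6), S(f_2,k_6), S(f_3,k_6), S(f_4,k_6), S(k_5,k_6)) all reduce to 0 modulo the current basis, so we have a Gröbner basis.
Inter-reduce: drop elements whose leading term is divisible by another's, tail-reduce, and make monic.
Reduced Gröbner basis: {p - 1, q}.
Label its elements g_1 = p - 1, g_2 = q.

Reduce h = -5p + 7q + 5 modulo G:
  leading term p: subtract (-5)·g_1 from -5p + 7q + 5 → 7q
  leading term q: subtract (7)·g_2 from 7q → 0
  normal form = 0.
Since the normal form is 0, h ∈ I.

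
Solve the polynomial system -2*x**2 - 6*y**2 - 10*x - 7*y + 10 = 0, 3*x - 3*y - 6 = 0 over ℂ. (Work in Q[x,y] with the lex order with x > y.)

Compute a lex Gröbner basis by Buchberger's algorithm.
f_1 = -2*x**2 - 10*x - 6*y**2 - 7*y + 10, LT = x**2.
f_2 = 3*x - 3*y - 6, LT = x.

S(f_1,f_2): lcm = x**2. S = x*y + 7*x + 3*y**2 + 7/2*y - 5.
  leading term x*y: subtract (1/3*y)·f_2 from x*y + 7*x + 3*y**2 + 7/2*y - 5 → 7*x + 4*y**2 + 11/2*y - 5
  leading term x: subtract (7/3)·f_2 from 7*x + 4*y**2 + 11/2*y - 5 → 4*y**2 + 25/2*y + 9
  leading term y**2: no divisor's leading term divides it; move 4*y**2 to the remainder.
  leading term y: no divisor's leading term divides it; move 25/2*y to the remainder.
  leading term 1: no divisor's leading term divides it; move 9 to the remainder.
  remainder 4*y**2 + 25/2*y + 9 ≠ 0; add h_3 = 4*y**2 + 25/2*y + 9 to the basis.

The other S-polynomials (S(f_1,h_3), S(f_2,h_3)) all reduce to 0 modulo the current basis, so we have a Gröbner basis.
Inter-reduce: drop elements whose leading term is divisible by another's, tail-reduce, and make monic.
Reduced Gröbner basis: {x - y - 2, y**2 + 25/8*y + 9/4}.

A lex Gröbner basis eliminates variables successively. Here y**2 + 25/8*y + 9/4 depends only on y, with roots {-2, -9/8}; lifting each root through the earlier basis elements recovers the full solutions.
  y = -2: the earlier basis element becomes x = 0, giving x = 0 — point (0, -2).
  y = -9/8: the earlier basis element becomes x - 7/8 = 0, giving x = 7/8 — point (7/8, -9/8).
Substituting each solution back into the original system confirms all equations vanish.

{(0, -2), (7/8, -9/8)}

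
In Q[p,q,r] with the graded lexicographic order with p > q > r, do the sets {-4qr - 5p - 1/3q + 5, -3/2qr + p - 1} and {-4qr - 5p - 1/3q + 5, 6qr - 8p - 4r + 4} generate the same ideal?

For a fixed monomial order, each ideal has a unique reduced Gröbner basis; comparing bases decides equality.
Buchberger on the first generating set:
f_1 = -4qr - 5p - 1/3q + 5, LT = qr.
f_2 = -3/2qr + p - 1, LT = qr.

S(f_1,f_2): lcm = qr. S = 23/12p + 1/12q - 23/12.
  leading term p: no divisor's leading term divides it; move 23/12p to the remainder.
  leading term q: no divisor's leading term divides it; move 1/12q to the remainder.
  leading term 1: no divisor's leading term divides it; move -23/12 to the remainder.
  remainder 23/12p + 1/12q - 23/12 ≠ 0; add g_3 = 23/12p + 1/12q - 23/12 to the basis.

S(f_1,g_3): leading monomials are coprime, so the S-polynomial reduces to 0 (Buchberger's first criterion).
S(f_2,g_3): leading monomials are coprime, so the S-polynomial reduces to 0 (Buchberger's first criterion).
Every S-polynomial of the final basis reduces to 0, so we have a Gröbner basis.
Inter-reduce: drop elements whose leading term is divisible by another's, tail-reduce, and make monic.
Reduced Gröbner basis: {qr + 2/69q, p + 1/23q - 1}.

Buchberger on the second generating set:
h_1 = -4qr - 5p - 1/3q + 5, LT = qr.
h_2 = 6qr - 8p - 4r + 4, LT = qr.

S(h_1,h_2): lcm = qr. S = 31/12p + 1/12q + 2/3r - 23/12.
  leading term p: no divisor's leading term divides it; move 31/12p to the remainder.
  leading term q: no divisor's leading term divides it; move 1/12q to the remainder.
  leading term r: no divisor's leading term divides it; move 2/3r to the remainder.
  leading term 1: no divisor's leading term divides it; move -23/12 to the remainder.
  remainder 31/12p + 1/12q + 2/3r - 23/12 ≠ 0; add k_3 = 31/12p + 1/12q + 2/3r - 23/12 to the basis.

S(h_1,k_3): leading monomials are coprime, so the S-polynomial reduces to 0 (Buchberger's first criterion).
S(h_2,k_3): leading monomials are coprime, so the S-polynomial reduces to 0 (Buchberger's first criterion).
Every S-polynomial of the final basis reduces to 0, so we have a Gröbner basis.
Inter-reduce: drop elements whose leading term is divisible by another's, tail-reduce, and make monic.
Reduced Gröbner basis: {qr + 4/93q - 10/31r - 10/31, p + 1/31q + 8/31r - 23/31}.

Since the reduced bases disagree, the two ideals are not the same.
The same test decides containment: I ⊆ J iff every generator of I reduces to 0 modulo a Gröbner basis of J.

No, the ideals differ.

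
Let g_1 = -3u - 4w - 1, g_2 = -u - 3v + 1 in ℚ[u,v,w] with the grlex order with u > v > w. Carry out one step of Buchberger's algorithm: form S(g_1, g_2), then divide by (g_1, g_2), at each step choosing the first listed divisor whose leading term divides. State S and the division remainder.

S(g_1, g_2) = -3v + 4/3w + 4/3; remainder on division = -3v + 4/3w + 4/3.

lcm(LM(g_1), LM(g_2)) = u.
S = (lcm/LT(g_1))·g_1 − (lcm/LT(g_2))·g_2 = -3v + 4/3w + 4/3.
Reduce S modulo (g_1, g_2) in that order:
  leading term v: no divisor's leading term divides it; move -3v to the remainder.
  leading term w: no divisor's leading term divides it; move 4/3w to the remainder.
  leading term 1: no divisor's leading term divides it; move 4/3 to the remainder.
The remainder -3v + 4/3w + 4/3 is nonzero, so it would be added as the next basis element.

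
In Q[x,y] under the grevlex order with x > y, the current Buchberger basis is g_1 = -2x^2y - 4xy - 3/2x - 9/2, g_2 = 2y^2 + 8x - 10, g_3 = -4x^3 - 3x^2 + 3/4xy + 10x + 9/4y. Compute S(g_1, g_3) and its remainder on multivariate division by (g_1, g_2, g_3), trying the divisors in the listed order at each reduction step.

S(g_1, g_3) = 5/4x^2y + 3/16xy^2 + 3/4x^2 + 5/2xy + 9/16y^2 + 9/4x; remainder on division = 0.

lcm(LM(g_1), LM(g_3)) = x^3y.
S = (lcm/LT(g_1))·g_1 − (lcm/LT(g_3))·g_3 = 5/4x^2y + 3/16xy^2 + 3/4x^2 + 5/2xy + 9/16y^2 + 9/4x.
Reduce S modulo (g_1, g_2, g_3) in that order:
  leading term x^2y: subtract (-5/8)·g_1 from 5/4x^2y + 3/16xy^2 + 3/4x^2 + 5/2xy + 9/16y^2 + 9/4x → 3/16xy^2 + 3/4x^2 + 9/16y^2 + 21/16x - 45/16
  leading term xy^2: subtract (3/32x)·g_2 from 3/16xy^2 + 3/4x^2 + 9/16y^2 + 21/16x - 45/16 → 9/16y^2 + 9/4x - 45/16
  leading term y^2: subtract (9/32)·g_2 from 9/16y^2 + 9/4x - 45/16 → 0
The remainder is 0, so this S-polynomial contributes no new basis element.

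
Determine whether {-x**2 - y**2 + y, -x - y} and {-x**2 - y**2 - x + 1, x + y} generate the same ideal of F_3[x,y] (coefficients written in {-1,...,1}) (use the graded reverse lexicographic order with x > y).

Two ideals are equal iff their reduced Gröbner bases coincide (the reduced basis is unique for a fixed ordering).
Buchberger on the first generating set:
f_1 = -x**2 - y**2 + y, LT = x**2.
f_2 = -x - y, LT = x.

S(f_1,f_2): lcm = x**2. S = -x*y + y**2 - y.
  leading term x*y: subtract (y)·f_2 from -x*y + y**2 - y → -y**2 - y
  leading term y**2: no divisor's leading term divides it; move -y**2 to the remainder.
  leading term y: no divisor's leading term divides it; move -y to the remainder.
  remainder -y**2 - y ≠ 0; add g_3 = -y**2 - y to the basis.

The other S-polynomials (S(f_1,g_3), S(f_2,g_3)) all reduce to 0 modulo the current basis, so we have a Gröbner basis.
Inter-reduce: drop elements whose leading term is divisible by another's, tail-reduce, and make monic.
Reduced Gröbner basis: {y**2 + y, x + y}.

Buchberger on the second generating set:
h_1 = -x**2 - y**2 - x + 1, LT = x**2.
h_2 = x + y, LT = x.

S(h_1,h_2): lcm = x**2. S = -x*y + y**2 + x - 1.
  leading term x*y: subtract (-y)·h_2 from -x*y + y**2 + x - 1 → -y**2 + x - 1
  leading term y**2: no divisor's leading term divides it; move -y**2 to the remainder.
  leading term x: subtract (1)·h_2 from x - 1 → -y - 1
  leading term y: no divisor's leading term divides it; move -y to the remainder.
  leading term 1: no divisor's leading term divides it; move -1 to the remainder.
  remainder -y**2 - y - 1 ≠ 0; add k_3 = -y**2 - y - 1 to the basis.

The other S-polynomials (S(h_1,k_3), S(h_2,k_3)) all reduce to 0 modulo the current basis, so we have a Gröbner basis.
Inter-reduce: drop elements whose leading term is divisible by another's, tail-reduce, and make monic.
Reduced Gröbner basis: {y**2 + y + 1, x + y}.

Since the reduced bases disagree, the two ideals are not the same.

No, the ideals differ.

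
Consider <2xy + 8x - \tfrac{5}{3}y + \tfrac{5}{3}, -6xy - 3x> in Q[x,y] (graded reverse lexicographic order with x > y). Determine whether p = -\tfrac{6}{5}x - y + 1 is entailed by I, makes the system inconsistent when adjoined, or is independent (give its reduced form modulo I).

First compute the reduced Gröbner basis of I by Buchberger's algorithm.
f_1 = 2xy + 8x - \tfrac{5}{3}y + \tfrac{5}{3}, LT = xy.
f_2 = -6xy - 3x, LT = xy.

S(f_1,f_2): lcm = xy. S = \tfrac{7}{2}x - \tfrac{5}{6}y + \tfrac{5}{6}.
  leading term x: no divisor's leading term divides it; move \tfrac{7}{2}x to the remainder.
  leading term y: no divisor's leading term divides it; move -\tfrac{5}{6}y to the remainder.
  leading term 1: no divisor's leading term divides it; move \tfrac{5}{6} to the remainder.
  remainder \tfrac{7}{2}x - \tfrac{5}{6}y + \tfrac{5}{6} ≠ 0; add h_3 = \tfrac{7}{2}x - \tfrac{5}{6}y + \tfrac{5}{6} to the basis.

S(f_1,h_3): lcm = xy. S = \tfrac{5}{21}y^{2} + 4x - \tfrac{15}{14}y + \tfrac{5}{6}.
  leading term y^{2}: no divisor's leading term divides it; move \tfrac{5}{21}y^{2} to the remainder.
  leading term x: subtract (\tfrac{8}{7})·h_3 from 4x - \tfrac{15}{14}y + \tfrac{5}{6} → -\tfrac{5}{42}y - \tfrac{5}{42}
  leading term y: no divisor's leading term divides it; move -\tfrac{5}{42}y to the remainder.
  leading term 1: no divisor's leading term divides it; move -\tfrac{5}{42} to the remainder.
  remainder \tfrac{5}{21}y^{2} - \tfrac{5}{42}y - \tfrac{5}{42} ≠ 0; add h_4 = \tfrac{5}{21}y^{2} - \tfrac{5}{42}y - \tfrac{5}{42} to the basis.

The other S-polynomials (S(f_2,h_3), S(f_1,h_4), S(f_2,h_4), S(h_3,h_4)) all reduce to 0 modulo the current basis, so we have a Gröbner basis.
Inter-reduce: drop elements whose leading term is divisible by another's, tail-reduce, and make monic.
Reduced Gröbner basis: {y^{2} - \tfrac{1}{2}y - \tfrac{1}{2}, x - \tfrac{5}{21}y + \tfrac{5}{21}}.
Label its elements g_1 = y^{2} - \tfrac{1}{2}y - \tfrac{1}{2}, g_2 = x - \tfrac{5}{21}y + \tfrac{5}{21}.

Reduce p = -\tfrac{6}{5}x - y + 1 modulo G:
  leading term x: subtract (-\tfrac{6}{5})·g_2 from -\tfrac{6}{5}x - y + 1 → -\tfrac{9}{7}y + \tfrac{9}{7}
  leading term y: no divisor's leading term divides it; move -\tfrac{9}{7}y to the remainder.
  leading term 1: no divisor's leading term divides it; move \tfrac{9}{7} to the remainder.
  normal form = -\tfrac{9}{7}y + \tfrac{9}{7}.
The normal form is nonzero, so p ∉ I. Since p minus its normal form lies in I, I + (p) = I + (r) where r = -\tfrac{9}{7}y + \tfrac{9}{7}; decide whether this ideal is the whole ring.
Run Buchberger on G together with r (pairs among the g_i already reduce to 0 since G is a Gröbner basis):
g_1 = y^{2} - \tfrac{1}{2}y - \tfrac{1}{2}, LT = y^{2}.
g_2 = x - \tfrac{5}{21}y + \tfrac{5}{21}, LT = x.
r = -\tfrac{9}{7}y + \tfrac{9}{7}, LT = y.

The S-polynomials (S(g_1,g_2), S(g_1,r), S(g_2,r)) all reduce to 0 modulo the current basis, so we have a Gröbner basis.
Inter-reduce: drop elements whose leading term is divisible by another's, tail-reduce, and make monic.
Reduced Gröbner basis: {x, y - 1}.
The reduced Gröbner basis of I + (p) is {x, y - 1} ≠ {1}, a proper ideal, so the enlarged system stays consistent: p is independent of I, with normal form -\tfrac{9}{7}y + \tfrac{9}{7}.

-\tfrac{6}{5}x - y + 1 is independent of I; its normal form modulo I is -\tfrac{9}{7}y + \tfrac{9}{7}.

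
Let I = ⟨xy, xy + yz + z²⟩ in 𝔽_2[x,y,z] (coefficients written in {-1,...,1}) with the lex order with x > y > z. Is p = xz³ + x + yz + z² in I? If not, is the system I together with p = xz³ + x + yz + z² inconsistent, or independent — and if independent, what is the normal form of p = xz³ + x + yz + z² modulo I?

xz³ + x + yz + z² is independent of I; its normal form modulo I is x.

First compute the reduced Gröbner basis of I by Buchberger's algorithm.
f_1 = xy, LT = xy.
f_2 = xy + yz + z², LT = xy.

S(f_1,f_2): lcm = xy. S = yz + z².
  leading term yz: no divisor's leading term divides it; move yz to the remainder.
  leading term z²: no divisor's leading term divides it; move z² to the remainder.
  remainder yz + z² ≠ 0; add h_3 = yz + z² to the basis.

S(f_1,h_3): lcm = xyz. S = xz².
  leading term xz²: no divisor's leading term divides it; move xz² to the remainder.
  remainder xz² ≠ 0; add h_4 = xz² to the basis.

The other S-polynomials (S(f_2,h_3), S(f_1,h_4), S(f_2,h_4), S(h_3,h_4)) all reduce to 0 modulo the current basis, so we have a Gröbner basis.
Inter-reduce: drop elements whose leading term is divisible by another's, tail-reduce, and make monic.
Reduced Gröbner basis: {xy, xz², yz + z²}.
Label its elements g_1 = xy, g_2 = xz², g_3 = yz + z².

Reduce p = xz³ + x + yz + z² modulo G:
  leading term xz³: subtract (z)·g_2 from xz³ + x + yz + z² → x + yz + z²
  leading term x: no divisor's leading term divides it; move x to the remainder.
  leading term yz: subtract (1)·g_3 from yz + z² → 0
  normal form = x.
The normal form is nonzero, so p ∉ I. Since p minus its normal form lies in I, I + (p) = I + (r) where r = x; decide whether this ideal is the whole ring.
Run Buchberger on G together with r (pairs among the g_i already reduce to 0 since G is a Gröbner basis):
g_1 = xy, LT = xy.
g_2 = xz², LT = xz².
g_3 = yz + z², LT = yz.
r = x, LT = x.

The S-polynomials (S(g_1,g_2), S(g_1,g_3), S(g_1,r), S(g_2,g_3), S(g_2,r), S(g_3,r)) all reduce to 0 modulo the current basis, so we have a Gröbner basis.
Inter-reduce: drop elements whose leading term is divisible by another's, tail-reduce, and make monic.
Reduced Gröbner basis: {x, yz + z²}.
The reduced Gröbner basis of I + (p) is {x, yz + z²} ≠ {1}, a proper ideal, so the enlarged system stays consistent: p is independent of I, with normal form x.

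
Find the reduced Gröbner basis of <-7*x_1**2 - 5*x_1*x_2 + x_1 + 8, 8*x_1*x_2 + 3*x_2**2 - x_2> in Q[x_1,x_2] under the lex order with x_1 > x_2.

f_1 = -7*x_1**2 - 5*x_1*x_2 + x_1 + 8, LT = x_1**2.
f_2 = 8*x_1*x_2 + 3*x_2**2 - x_2, LT = x_1*x_2.

S(f_1,f_2): lcm = x_1**2*x_2. S = 19/56*x_1*x_2**2 - 1/56*x_1*x_2 - 8/7*x_2.
  leading term x_1*x_2**2: subtract (19/448*x_2)·f_2 from 19/56*x_1*x_2**2 - 1/56*x_1*x_2 - 8/7*x_2 → -1/56*x_1*x_2 - 57/448*x_2**3 + 19/448*x_2**2 - 8/7*x_2
  leading term x_1*x_2: subtract (-1/448)·f_2 from -1/56*x_1*x_2 - 57/448*x_2**3 + 19/448*x_2**2 - 8/7*x_2 → -57/448*x_2**3 + 11/224*x_2**2 - 513/448*x_2
  leading term x_2**3: no divisor's leading term divides it; move -57/448*x_2**3 to the remainder.
  leading term x_2**2: no divisor's leading term divides it; move 11/224*x_2**2 to the remainder.
  leading term x_2: no divisor's leading term divides it; move -513/448*x_2 to the remainder.
  remainder -57/448*x_2**3 + 11/224*x_2**2 - 513/448*x_2 ≠ 0; add g_3 = -57/448*x_2**3 + 11/224*x_2**2 - 513/448*x_2 to the basis.

The other S-polynomials (S(f_1,g_3), S(f_2,g_3)) all reduce to 0 modulo the current basis, so we have a Gröbner basis.

G = {x_1**2 - 1/7*x_1 - 15/56*x_2**2 + 5/56*x_2 - 8/7, x_1*x_2 + 3/8*x_2**2 - 1/8*x_2, x_2**3 - 22/57*x_2**2 + 9*x_2}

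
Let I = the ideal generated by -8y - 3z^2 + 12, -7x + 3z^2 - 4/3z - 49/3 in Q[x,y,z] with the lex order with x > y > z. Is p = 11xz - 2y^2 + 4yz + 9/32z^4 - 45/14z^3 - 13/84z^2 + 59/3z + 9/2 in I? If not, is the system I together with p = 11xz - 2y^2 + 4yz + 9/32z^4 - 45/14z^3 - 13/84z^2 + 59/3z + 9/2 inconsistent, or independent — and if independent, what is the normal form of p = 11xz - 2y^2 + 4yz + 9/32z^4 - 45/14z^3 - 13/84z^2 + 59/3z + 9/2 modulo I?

11xz - 2y^2 + 4yz + 9/32z^4 - 45/14z^3 - 13/84z^2 + 59/3z + 9/2 lies in I (it reduces to 0).

First compute the reduced Gröbner basis of I by Buchberger's algorithm.
f_1 = -8y - 3z^2 + 12, LT = y.
f_2 = -7x + 3z^2 - 4/3z - 49/3, LT = x.

The S-polynomials (S(f_1,f_2)) all reduce to 0 modulo the current basis, so we have a Gröbner basis.
Inter-reduce: drop elements whose leading term is divisible by another's, tail-reduce, and make monic.
Reduced Gröbner basis: {x - 3/7z^2 + 4/21z + 7/3, y + 3/8z^2 - 3/2}.
Label its elements g_1 = x - 3/7z^2 + 4/21z + 7/3, g_2 = y + 3/8z^2 - 3/2.

Reduce p = 11xz - 2y^2 + 4yz + 9/32z^4 - 45/14z^3 - 13/84z^2 + 59/3z + 9/2 modulo G:
  leading term xz: subtract (11z)·g_1 from 11xz - 2y^2 + 4yz + 9/32z^4 - 45/14z^3 - 13/84z^2 + 59/3z + 9/2 → -2y^2 + 4yz + 9/32z^4 + 3/2z^3 - 9/4z^2 - 6z + 9/2
  leading term y^2: subtract (-2y)·g_2 from -2y^2 + 4yz + 9/32z^4 + 3/2z^3 - 9/4z^2 - 6z + 9/2 → 3/4yz^2 + 4yz - 3y + 9/32z^4 + 3/2z^3 - 9/4z^2 - 6z + 9/2
  leading term yz^2: subtract (3/4z^2)·g_2 from 3/4yz^2 + 4yz - 3y + 9/32z^4 + 3/2z^3 - 9/4z^2 - 6z + 9/2 → 4yz - 3y + 3/2z^3 - 9/8z^2 - 6z + 9/2
  leading term yz: subtract (4z)·g_2 from 4yz - 3y + 3/2z^3 - 9/8z^2 - 6z + 9/2 → -3y - 9/8z^2 + 9/2
  leading term y: subtract (-3)·g_2 from -3y - 9/8z^2 + 9/2 → 0
  normal form = 0.
Since the normal form is 0, p ∈ I.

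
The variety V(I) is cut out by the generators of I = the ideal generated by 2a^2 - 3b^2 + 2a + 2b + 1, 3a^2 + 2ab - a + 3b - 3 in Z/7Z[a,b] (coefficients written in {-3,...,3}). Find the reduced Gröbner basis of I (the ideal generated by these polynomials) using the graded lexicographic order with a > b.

G = {b^3 + b^2 - 3a - 2, a^2 + 2b^2 + a + b - 3, ab - 3b^2 - 2a + 3}

This is the nonlinear analogue of row-reducing a linear system.

f_1 = 2a^2 - 3b^2 + 2a + 2b + 1, LT = a^2.
f_2 = 3a^2 + 2ab - a + 3b - 3, LT = a^2.

S(f_1,f_2): lcm = a^2. S = -3ab + 2b^2 - a - 2.
  reduce S modulo (f_1, f_2):
  remainder -3ab + 2b^2 - a - 2 ≠ 0; add g_3 = -3ab + 2b^2 - a - 2 to the basis.

S(f_1,g_3): lcm = a^2b. S = 3ab^2 + 2b^3 + 2a^2 + ab + b^2 - 3a - 3b.
  reduce S modulo (f_1, f_2, g_3):
  remainder -3b^3 - 3b^2 + 2a - 1 ≠ 0; add g_4 = -3b^3 - 3b^2 + 2a - 1 to the basis.

The other S-polynomials (S(f_2,g_3), S(f_1,g_4), S(f_2,g_4), S(g_3,g_4)) all reduce to 0 modulo the current basis, so we have a Gröbner basis.
Inter-reduce: drop elements whose leading term is divisible by another's, tail-reduce, and make monic.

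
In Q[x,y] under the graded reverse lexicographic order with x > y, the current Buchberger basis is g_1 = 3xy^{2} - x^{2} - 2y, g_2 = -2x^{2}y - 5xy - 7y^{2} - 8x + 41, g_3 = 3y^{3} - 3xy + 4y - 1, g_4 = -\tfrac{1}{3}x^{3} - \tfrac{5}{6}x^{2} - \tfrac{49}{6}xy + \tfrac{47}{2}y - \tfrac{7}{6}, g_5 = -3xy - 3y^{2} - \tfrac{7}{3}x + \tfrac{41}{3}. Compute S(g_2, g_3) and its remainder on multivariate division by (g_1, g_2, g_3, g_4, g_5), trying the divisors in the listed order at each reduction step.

S(g_2, g_3) = x^{3}y + \tfrac{5}{2}xy^{3} + \tfrac{7}{2}y^{4} - \tfrac{4}{3}x^{2}y + 4xy^{2} + \tfrac{1}{3}x^{2} - \tfrac{41}{2}y^{2}; remainder on division = -\tfrac{7}{3}x^{2} - \tfrac{41}{2}y^{2} + \tfrac{80}{3}x + \tfrac{23}{6}y - \tfrac{82}{3}.

lcm(LM(g_2), LM(g_3)) = x^{2}y^{3}.
S = (lcm/LT(g_2))·g_2 − (lcm/LT(g_3))·g_3 = x^{3}y + \tfrac{5}{2}xy^{3} + \tfrac{7}{2}y^{4} - \tfrac{4}{3}x^{2}y + 4xy^{2} + \tfrac{1}{3}x^{2} - \tfrac{41}{2}y^{2}.
Reduce S modulo (g_1, g_2, g_3, g_4, g_5) in that order:
  leading term x^{3}y: subtract (-\tfrac{1}{2}x)·g_2 from x^{3}y + \tfrac{5}{2}xy^{3} + \tfrac{7}{2}y^{4} - \tfrac{4}{3}x^{2}y + 4xy^{2} + \tfrac{1}{3}x^{2} - \tfrac{41}{2}y^{2} → \tfrac{5}{2}xy^{3} + \tfrac{7}{2}y^{4} - \tfrac{23}{6}x^{2}y + \tfrac{1}{2}xy^{2} - \tfrac{11}{3}x^{2} - \tfrac{41}{2}y^{2} + \tfrac{41}{2}x
  leading term xy^{3}: subtract (\tfrac{5}{6}y)·g_1 from \tfrac{5}{2}xy^{3} + \tfrac{7}{2}y^{4} - \tfrac{23}{6}x^{2}y + \tfrac{1}{2}xy^{2} - \tfrac{11}{3}x^{2} - \tfrac{41}{2}y^{2} + \tfrac{41}{2}x → \tfrac{7}{2}y^{4} - 3x^{2}y + \tfrac{1}{2}xy^{2} - \tfrac{11}{3}x^{2} - \tfrac{113}{6}y^{2} + \tfrac{41}{2}x
  leading term y^{4}: subtract (\tfrac{7}{6}y)·g_3 from \tfrac{7}{2}y^{4} - 3x^{2}y + \tfrac{1}{2}xy^{2} - \tfrac{11}{3}x^{2} - \tfrac{113}{6}y^{2} + \tfrac{41}{2}x → -3x^{2}y + 4xy^{2} - \tfrac{11}{3}x^{2} - \tfrac{47}{2}y^{2} + \tfrac{41}{2}x + \tfrac{7}{6}y
  leading term x^{2}y: subtract (\tfrac{3}{2})·g_2 from -3x^{2}y + 4xy^{2} - \tfrac{11}{3}x^{2} - \tfrac{47}{2}y^{2} + \tfrac{41}{2}x + \tfrac{7}{6}y → 4xy^{2} - \tfrac{11}{3}x^{2} + \tfrac{15}{2}xy - 13y^{2} + \tfrac{65}{2}x + \tfrac{7}{6}y - \tfrac{123}{2}
  leading term xy^{2}: subtract (\tfrac{4}{3})·g_1 from 4xy^{2} - \tfrac{11}{3}x^{2} + \tfrac{15}{2}xy - 13y^{2} + \tfrac{65}{2}x + \tfrac{7}{6}y - \tfrac{123}{2} → -\tfrac{7}{3}x^{2} + \tfrac{15}{2}xy - 13y^{2} + \tfrac{65}{2}x + \tfrac{23}{6}y - \tfrac{123}{2}
  leading term x^{2}: no divisor's leading term divides it; move -\tfrac{7}{3}x^{2} to the remainder.
  leading term xy: subtract (-\tfrac{5}{2})·g_5 from \tfrac{15}{2}xy - 13y^{2} + \tfrac{65}{2}x + \tfrac{23}{6}y - \tfrac{123}{2} → -\tfrac{41}{2}y^{2} + \tfrac{80}{3}x + \tfrac{23}{6}y - \tfrac{82}{3}
  leading term y^{2}: no divisor's leading term divides it; move -\tfrac{41}{2}y^{2} to the remainder.
  leading term x: no divisor's leading term divides it; move \tfrac{80}{3}x to the remainder.
  leading term y: no divisor's leading term divides it; move \tfrac{23}{6}y to the remainder.
  leading term 1: no divisor's leading term divides it; move -\tfrac{82}{3} to the remainder.
The remainder -\tfrac{7}{3}x^{2} - \tfrac{41}{2}y^{2} + \tfrac{80}{3}x + \tfrac{23}{6}y - \tfrac{82}{3} is nonzero, so it would be added as the next basis element.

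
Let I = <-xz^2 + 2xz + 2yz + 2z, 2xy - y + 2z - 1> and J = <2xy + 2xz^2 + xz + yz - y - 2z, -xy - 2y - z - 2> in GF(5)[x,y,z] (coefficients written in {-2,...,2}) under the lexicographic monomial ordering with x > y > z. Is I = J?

No, the ideals differ.

For a fixed monomial order, each ideal has a unique reduced Gröbner basis; comparing bases decides equality.
Buchberger on the first generating set:
f_1 = -xz^2 + 2xz + 2yz + 2z, LT = xz^2.
f_2 = 2xy - y + 2z - 1, LT = xy.

S(f_1,f_2): lcm = xyz^2. S = -2xyz - 2y^2z - 2yz^2 - 2yz - z^3 - 2z^2.
  leading term xyz: subtract (-z)·f_2 from -2xyz - 2y^2z - 2yz^2 - 2yz - z^3 - 2z^2 → -2y^2z - 2yz^2 + 2yz - z^3 - z
  leading term y^2z: no divisor's leading term divides it; move -2y^2z to the remainder.
  leading term yz^2: no divisor's leading term divides it; move -2yz^2 to the remainder.
  leading term yz: no divisor's leading term divides it; move 2yz to the remainder.
  leading term z^3: no divisor's leading term divides it; move -z^3 to the remainder.
  leading term z: no divisor's leading term divides it; move -z to the remainder.
  remainder -2y^2z - 2yz^2 + 2yz - z^3 - z ≠ 0; add g_3 = -2y^2z - 2yz^2 + 2yz - z^3 - z to the basis.

The other S-polynomials (S(f_1,g_3), S(f_2,g_3)) all reduce to 0 modulo the current basis, so we have a Gröbner basis.
Inter-reduce: drop elements whose leading term is divisible by another's, tail-reduce, and make monic.
Reduced Gröbner basis: {xy + 2y + z + 2, xz^2 - 2xz - 2yz - 2z, y^2z + yz^2 - yz - 2z^3 - 2z}.

Buchberger on the second generating set:
h_1 = 2xy + 2xz^2 + xz + yz - y - 2z, LT = xy.
h_2 = -xy - 2y - z - 2, LT = xy.

S(h_1,h_2): lcm = xy. S = xz^2 - 2xz - 2yz - 2z - 2.
  leading term xz^2: no divisor's leading term divides it; move xz^2 to the remainder.
  leading term xz: no divisor's leading term divides it; move -2xz to the remainder.
  leading term yz: no divisor's leading term divides it; move -2yz to the remainder.
  leading term z: no divisor's leading term divides it; move -2z to the remainder.
  leading term 1: no divisor's leading term divides it; move -2 to the remainder.
  remainder xz^2 - 2xz - 2yz - 2z - 2 ≠ 0; add k_3 = xz^2 - 2xz - 2yz - 2z - 2 to the basis.

S(h_1,k_3): lcm = xyz^2. S = 2xyz + xz^4 - 2xz^3 + 2y^2z - 2yz^3 + 2yz^2 + 2yz + 2y - z^3.
  leading term xyz: subtract (z)·h_1 from 2xyz + xz^4 - 2xz^3 + 2y^2z - 2yz^3 + 2yz^2 + 2yz + 2y - z^3 → xz^4 + xz^3 - xz^2 + 2y^2z - 2yz^3 + yz^2 - 2yz + 2y - z^3 + 2z^2
  leading term xz^4: subtract (z^2)·k_3 from xz^4 + xz^3 - xz^2 + 2y^2z - 2yz^3 + yz^2 - 2yz + 2y - z^3 + 2z^2 → -2xz^3 - xz^2 + 2y^2z + yz^2 - 2yz + 2y + z^3 - z^2
  leading term xz^3: subtract (-2z)·k_3 from -2xz^3 - xz^2 + 2y^2z + yz^2 - 2yz + 2y + z^3 - z^2 → 2y^2z + 2yz^2 - 2yz + 2y + z^3 + z
  leading term y^2z: no divisor's leading term divides it; move 2y^2z to the remainder.
  leading term yz^2: no divisor's leading term divides it; move 2yz^2 to the remainder.
  leading term yz: no divisor's leading term divides it; move -2yz to the remainder.
  leading term y: no divisor's leading term divides it; move 2y to the remainder.
  leading term z^3: no divisor's leading term divides it; move z^3 to the remainder.
  leading term z: no divisor's leading term divides it; move z to the remainder.
  remainder 2y^2z + 2yz^2 - 2yz + 2y + z^3 + z ≠ 0; add k_4 = 2y^2z + 2yz^2 - 2yz + 2y + z^3 + z to the basis.

The other S-polynomials (S(h_2,k_3), S(h_1,k_4), S(h_2,k_4), S(k_3,k_4)) all reduce to 0 modulo the current basis, so we have a Gröbner basis.
Inter-reduce: drop elements whose leading term is divisible by another's, tail-reduce, and make monic.
Reduced Gröbner basis: {xy + 2y + z + 2, xz^2 - 2xz - 2yz - 2z - 2, y^2z + yz^2 - yz + y - 2z^3 - 2z}.

Since the reduced bases disagree, the two ideals are not the same.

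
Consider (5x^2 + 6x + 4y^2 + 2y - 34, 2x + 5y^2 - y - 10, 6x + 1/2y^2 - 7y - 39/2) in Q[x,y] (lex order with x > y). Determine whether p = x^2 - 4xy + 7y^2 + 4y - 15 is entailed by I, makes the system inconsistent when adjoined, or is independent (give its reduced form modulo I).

First compute the reduced Gröbner basis of I by Buchberger's algorithm.
f_1 = 5x^2 + 6x + 4y^2 + 2y - 34, LT = x^2.
f_2 = 2x + 5y^2 - y - 10, LT = x.
f_3 = 6x + 1/2y^2 - 7y - 39/2, LT = x.

S(f_1,f_2): lcm = x^2. S = -5/2xy^2 + 1/2xy + 31/5x + 4/5y^2 + 2/5y - 34/5.
  reduce S modulo (f_1, f_2, f_3):
  remainder 25/4y^4 - 5/2y^3 - 539/20y^2 + 6y + 121/5 ≠ 0; add h_4 = 25/4y^4 - 5/2y^3 - 539/20y^2 + 6y + 121/5 to the basis.

S(f_1,f_3): lcm = x^2. S = -1/12xy^2 + 7/6xy + 89/20x + 4/5y^2 + 2/5y - 34/5.
  reduce S modulo (f_1, f_2, f_3, h_4):
  remainder -23/8y^3 - 463/50y^2 + 991/120y + 4393/300 ≠ 0; add h_5 = -23/8y^3 - 463/50y^2 + 991/120y + 4393/300 to the basis.

S(f_2,f_3): lcm = x. S = 29/12y^2 + 2/3y - 7/4.
  reduce S modulo (f_1, f_2, f_3, h_4, h_5):
  remainder 29/12y^2 + 2/3y - 7/4 ≠ 0; add h_6 = 29/12y^2 + 2/3y - 7/4 to the basis.

S(h_4,h_5): lcm = y^4. S = -2082/575y^3 - 12416/8625y^2 + 454/75y + 484/125.
  reduce S modulo (f_1, f_2, f_3, h_4, h_5, h_6):
  remainder -68723552/9588125y - 68723552/9588125 ≠ 0; add h_7 = -68723552/9588125y - 68723552/9588125 to the basis.

The other S-polynomials (S(f_1,h_4), S(f_2,h_4), S(f_3,h_4), S(f_1,h_5), S(f_2,h_5), S(f_3,h_5), S(f_1,h_6), S(f_2,h_6), S(f_3,h_6), S(h_4,h_6), S(h_5,h_6), S(f_1,h_7), S(f_2,h_7), S(f_3,h_7), S(h_4,h_7), S(h_5,h_7), S(h_6,h_7)) all reduce to 0 modulo the current basis, so we have a Gröbner basis.
Inter-reduce: drop elements whose leading term is divisible by another's, tail-reduce, and make monic.
Reduced Gröbner basis: {x - 2, y + 1}.
Label its elements g_1 = x - 2, g_2 = y + 1.

Reduce p = x^2 - 4xy + 7y^2 + 4y - 15 modulo G:
  leading term x^2: subtract (x)·g_1 from x^2 - 4xy + 7y^2 + 4y - 15 → -4xy + 2x + 7y^2 + 4y - 15
  leading term xy: subtract (-4y)·g_1 from -4xy + 2x + 7y^2 + 4y - 15 → 2x + 7y^2 - 4y - 15
  leading term x: subtract (2)·g_1 from 2x + 7y^2 - 4y - 15 → 7y^2 - 4y - 11
  leading term y^2: subtract (7y)·g_2 from 7y^2 - 4y - 11 → -11y - 11
  leading term y: subtract (-11)·g_2 from -11y - 11 → 0
  normal form = 0.
Since the normal form is 0, p ∈ I.

Ideal membership is decidable via reduction modulo a Gröbner basis.

x^2 - 4xy + 7y^2 + 4y - 15 lies in I (it reduces to 0).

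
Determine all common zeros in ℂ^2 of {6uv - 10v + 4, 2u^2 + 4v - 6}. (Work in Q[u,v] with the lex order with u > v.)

{(1, 1), (1/3 - sqrt(34)/3, -4/9 + sqrt(34)/9), (1/3 + sqrt(34)/3, -sqrt(34)/9 - 4/9)}

Compute a lex Gröbner basis by Buchberger's algorithm.
f_1 = 6uv - 10v + 4, LT = uv.
f_2 = 2u^2 + 4v - 6, LT = u^2.

S(f_1,f_2): lcm = u^2v. S = -5/3uv + 2/3u - 2v^2 + 3v.
  leading term uv: subtract (-5/18)·f_1 from -5/3uv + 2/3u - 2v^2 + 3v → 2/3u - 2v^2 + 2/9v + 10/9
  leading term u: no divisor's leading term divides it; move 2/3u to the remainder.
  leading term v^2: no divisor's leading term divides it; move -2v^2 to the remainder.
  leading term v: no divisor's leading term divides it; move 2/9v to the remainder.
  leading term 1: no divisor's leading term divides it; move 10/9 to the remainder.
  remainder 2/3u - 2v^2 + 2/9v + 10/9 ≠ 0; add h_3 = 2/3u - 2v^2 + 2/9v + 10/9 to the basis.

S(f_1,h_3): lcm = uv. S = 3v^3 - 1/3v^2 - 10/3v + 2/3.
  leading term v^3: no divisor's leading term divides it; move 3v^3 to the remainder.
  leading term v^2: no divisor's leading term divides it; move -1/3v^2 to the remainder.
  leading term v: no divisor's leading term divides it; move -10/3v to the remainder.
  leading term 1: no divisor's leading term divides it; move 2/3 to the remainder.
  remainder 3v^3 - 1/3v^2 - 10/3v + 2/3 ≠ 0; add h_4 = 3v^3 - 1/3v^2 - 10/3v + 2/3 to the basis.

The other S-polynomials (S(f_2,h_3), S(f_1,h_4), S(f_2,h_4), S(h_3,h_4)) all reduce to 0 modulo the current basis, so we have a Gröbner basis.
Inter-reduce: drop elements whose leading term is divisible by another's, tail-reduce, and make monic.
Reduced Gröbner basis: {u - 3v^2 + 1/3v + 5/3, v^3 - 1/9v^2 - 10/9v + 2/9}.

A lex Gröbner basis eliminates variables successively. Here v^3 - 1/9v^2 - 10/9v + 2/9 depends only on v, with roots {1, -4/9 + sqrt(34)/9, -sqrt(34)/9 - 4/9}; lifting each root through the earlier basis elements recovers the full solutions.
  v = 1: the earlier basis element becomes u - 1 = 0, giving u = 1 — point (1, 1).
  v = -4/9 + sqrt(34)/9: the earlier basis element becomes u - 1/3 + sqrt(34)/3 = 0, giving u = 1/3 - sqrt(34)/3 — point (1/3 - sqrt(34)/3, -4/9 + sqrt(34)/9).
  v = -sqrt(34)/9 - 4/9: the earlier basis element becomes u - sqrt(34)/3 - 1/3 = 0, giving u = 1/3 + sqrt(34)/3 — point (1/3 + sqrt(34)/3, -sqrt(34)/9 - 4/9).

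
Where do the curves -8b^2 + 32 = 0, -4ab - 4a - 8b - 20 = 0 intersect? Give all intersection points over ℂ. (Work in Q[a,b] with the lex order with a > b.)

Compute a lex Gröbner basis by Buchberger's algorithm.
f_1 = -8b^2 + 32, LT = b^2.
f_2 = -4ab - 4a - 8b - 20, LT = ab.

S(f_1,f_2): lcm = ab^2. S = -ab - 4a - 2b^2 - 5b.
  leading term ab: subtract (1/4)·f_2 from -ab - 4a - 2b^2 - 5b → -3a - 2b^2 - 3b + 5
  leading term a: no divisor's leading term divides it; move -3a to the remainder.
  leading term b^2: subtract (1/4)·f_1 from -2b^2 - 3b + 5 → -3b - 3
  leading term b: no divisor's leading term divides it; move -3b to the remainder.
  leading term 1: no divisor's leading term divides it; move -3 to the remainder.
  remainder -3a - 3b - 3 ≠ 0; add h_3 = -3a - 3b - 3 to the basis.

The other S-polynomials (S(f_1,h_3), S(f_2,h_3)) all reduce to 0 modulo the current basis, so we have a Gröbner basis.
Inter-reduce: drop elements whose leading term is divisible by another's, tail-reduce, and make monic.
Reduced Gröbner basis: {a + b + 1, b^2 - 4}.

The lex basis is triangular: the last element involves only b. Solving b^2 - 4 = 0 gives b ∈ {-2, 2}; substituting each value into the earlier elements determines the remaining variables.
  b = -2: the earlier basis element becomes a - 1 = 0, giving a = 1 — point (1, -2).
  b = 2: the earlier basis element becomes a + 3 = 0, giving a = -3 — point (-3, 2).
Check: every point annihilates each of the original generators.

{(1, -2), (-3, 2)}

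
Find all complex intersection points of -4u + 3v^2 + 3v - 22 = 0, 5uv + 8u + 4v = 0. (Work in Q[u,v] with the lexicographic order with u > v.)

Compute a lex Gröbner basis by Buchberger's algorithm.
f_1 = -4u + 3v^2 + 3v - 22, LT = u.
f_2 = 5uv + 8u + 4v, LT = uv.

S(f_1,f_2): lcm = uv. S = -8/5u - 3/4v^3 - 3/4v^2 + 47/10v.
  reduce S modulo (f_1, f_2):
  remainder -3/4v^3 - 39/20v^2 + 7/2v + 44/5 ≠ 0; add h_3 = -3/4v^3 - 39/20v^2 + 7/2v + 44/5 to the basis.

The other S-polynomials (S(f_1,h_3), S(f_2,h_3)) all reduce to 0 modulo the current basis, so we have a Gröbner basis.
Inter-reduce: drop elements whose leading term is divisible by another's, tail-reduce, and make monic.
Reduced Gröbner basis: {u - 3/4v^2 - 3/4v + 11/2, v^3 + 13/5v^2 - 14/3v - 176/15}.

Since the basis is lex-ordered, v^3 + 13/5v^2 - 14/3v - 176/15 is univariate in v. Its roots are {-2, -3/10 + sqrt(5361)/30, -sqrt(5361)/30 - 3/10}. Back-substituting each root into the other basis elements fixes the other coordinates.
  v = -2: the earlier basis element becomes u + 4 = 0, giving u = -4 — point (-4, -2).
  v = -3/10 + sqrt(5361)/30: the earlier basis element becomes u - sqrt(5361)/100 + 119/100 = 0, giving u = -119/100 + sqrt(5361)/100 — point (-119/100 + sqrt(5361)/100, -3/10 + sqrt(5361)/30).
  v = -sqrt(5361)/30 - 3/10: the earlier basis element becomes u + sqrt(5361)/100 + 119/100 = 0, giving u = -119/100 - sqrt(5361)/100 — point (-119/100 - sqrt(5361)/100, -sqrt(5361)/30 - 3/10).

{(-4, -2), (-119/100 + sqrt(5361)/100, -3/10 + sqrt(5361)/30), (-119/100 - sqrt(5361)/100, -sqrt(5361)/30 - 3/10)}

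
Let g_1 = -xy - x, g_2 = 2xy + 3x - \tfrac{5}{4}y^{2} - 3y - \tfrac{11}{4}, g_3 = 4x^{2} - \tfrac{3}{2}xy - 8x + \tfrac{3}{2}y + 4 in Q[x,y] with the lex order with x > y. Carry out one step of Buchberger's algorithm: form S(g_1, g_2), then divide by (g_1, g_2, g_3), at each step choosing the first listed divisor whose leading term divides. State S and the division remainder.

lcm(LM(g_1), LM(g_2)) = xy.
S = (lcm/LT(g_1))·g_1 − (lcm/LT(g_2))·g_2 = -\tfrac{1}{2}x + \tfrac{5}{8}y^{2} + \tfrac{3}{2}y + \tfrac{11}{8}.
Reduce S modulo (g_1, g_2, g_3) in that order:
  leading term x: no divisor's leading term divides it; move -\tfrac{1}{2}x to the remainder.
  leading term y^{2}: no divisor's leading term divides it; move \tfrac{5}{8}y^{2} to the remainder.
  leading term y: no divisor's leading term divides it; move \tfrac{3}{2}y to the remainder.
  leading term 1: no divisor's leading term divides it; move \tfrac{11}{8} to the remainder.
The remainder -\tfrac{1}{2}x + \tfrac{5}{8}y^{2} + \tfrac{3}{2}y + \tfrac{11}{8} is nonzero, so it would be added as the next basis element.

S(g_1, g_2) = -\tfrac{1}{2}x + \tfrac{5}{8}y^{2} + \tfrac{3}{2}y + \tfrac{11}{8}; remainder on division = -\tfrac{1}{2}x + \tfrac{5}{8}y^{2} + \tfrac{3}{2}y + \tfrac{11}{8}.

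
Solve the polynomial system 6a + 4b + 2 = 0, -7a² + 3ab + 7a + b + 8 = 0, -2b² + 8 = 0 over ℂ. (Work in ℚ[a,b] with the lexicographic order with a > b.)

{(1, -2)}

Compute a lex Gröbner basis by Buchberger's algorithm.
f_1 = 6a + 4b + 2, LT = a.
f_2 = -7a² + 3ab + 7a + b + 8, LT = a².
f_3 = -2b² + 8, LT = b².

S(f_1,f_2): lcm = a². S = 23/21ab + 4/3a + 1/7b + 8/7.
  leading term ab: subtract (23/126b)·f_1 from 23/21ab + 4/3a + 1/7b + 8/7 → 4/3a - 46/63b² - 2/9b + 8/7
  leading term a: subtract (2/9)·f_1 from 4/3a - 46/63b² - 2/9b + 8/7 → -46/63b² - 10/9b + 44/63
  leading term b²: subtract (23/63)·f_3 from -46/63b² - 10/9b + 44/63 → -10/9b - 20/9
  leading term b: no divisor's leading term divides it; move -10/9b to the remainder.
  leading term 1: no divisor's leading term divides it; move -20/9 to the remainder.
  remainder -10/9b - 20/9 ≠ 0; add h_4 = -10/9b - 20/9 to the basis.

S(f_1,f_3): leading monomials are coprime, so the S-polynomial reduces to 0 (Buchberger's first criterion).
S(f_2,f_3): leading monomials are coprime, so the S-polynomial reduces to 0 (Buchberger's first criterion).
S(f_1,h_4): leading monomials are coprime, so the S-polynomial reduces to 0 (Buchberger's first criterion).
S(f_2,h_4): leading monomials are coprime, so the S-polynomial reduces to 0 (Buchberger's first criterion).
S(f_3,h_4): lcm = b². S = -2b - 4.
  leading term b: subtract (9/5)·h_4 from -2b - 4 → 0
  remainder 0.

Every S-polynomial of the final basis reduces to 0, so we have a Gröbner basis.
Inter-reduce: drop elements whose leading term is divisible by another's, tail-reduce, and make monic.
Reduced Gröbner basis: {a - 1, b + 2}.

Since the basis is lex-ordered, b + 2 is univariate in b. Its roots are {-2}. Back-substituting each root into the other basis elements fixes the other coordinates.
  b = -2: the earlier basis element becomes a - 1 = 0, giving a = 1 — point (1, -2).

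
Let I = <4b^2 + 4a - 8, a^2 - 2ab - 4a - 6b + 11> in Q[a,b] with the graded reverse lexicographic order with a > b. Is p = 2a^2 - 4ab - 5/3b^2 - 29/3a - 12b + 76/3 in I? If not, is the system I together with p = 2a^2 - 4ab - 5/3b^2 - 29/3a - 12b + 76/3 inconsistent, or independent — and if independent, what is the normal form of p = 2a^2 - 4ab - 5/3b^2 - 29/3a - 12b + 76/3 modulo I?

First compute the reduced Gröbner basis of I by Buchberger's algorithm.
f_1 = 4b^2 + 4a - 8, LT = b^2.
f_2 = a^2 - 2ab - 4a - 6b + 11, LT = a^2.

The S-polynomials (S(f_1,f_2)) all reduce to 0 modulo the current basis, so we have a Gröbner basis.
Inter-reduce: drop elements whose leading term is divisible by another's, tail-reduce, and make monic.
Reduced Gröbner basis: {a^2 - 2ab - 4a - 6b + 11, b^2 + a - 2}.
Label its elements g_1 = a^2 - 2ab - 4a - 6b + 11, g_2 = b^2 + a - 2.

Reduce p = 2a^2 - 4ab - 5/3b^2 - 29/3a - 12b + 76/3 modulo G:
  leading term a^2: subtract (2)·g_1 from 2a^2 - 4ab - 5/3b^2 - 29/3a - 12b + 76/3 → -5/3b^2 - 5/3a + 10/3
  leading term b^2: subtract (-5/3)·g_2 from -5/3b^2 - 5/3a + 10/3 → 0
  normal form = 0.
Since the normal form is 0, p ∈ I.

2a^2 - 4ab - 5/3b^2 - 29/3a - 12b + 76/3 lies in I (it reduces to 0).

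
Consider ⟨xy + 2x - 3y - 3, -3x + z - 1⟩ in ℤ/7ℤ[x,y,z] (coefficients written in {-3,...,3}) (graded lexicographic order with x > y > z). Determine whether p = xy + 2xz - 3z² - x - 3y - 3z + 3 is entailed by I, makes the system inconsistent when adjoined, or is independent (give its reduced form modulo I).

xy + 2xz - 3z² - x - 3y - 3z + 3 lies in I (it reduces to 0).

First compute the reduced Gröbner basis of I by Buchberger's algorithm.
f_1 = xy + 2x - 3y - 3, LT = xy.
f_2 = -3x + z - 1, LT = x.

S(f_1,f_2): lcm = xy. S = -2yz + 2x - y - 3.
  leading term yz: no divisor's leading term divides it; move -2yz to the remainder.
  leading term x: subtract (-3)·f_2 from 2x - y - 3 → -y + 3z + 1
  leading term y: no divisor's leading term divides it; move -y to the remainder.
  leading term z: no divisor's leading term divides it; move 3z to the remainder.
  leading term 1: no divisor's leading term divides it; move 1 to the remainder.
  remainder -2yz - y + 3z + 1 ≠ 0; add h_3 = -2yz - y + 3z + 1 to the basis.

The other S-polynomials (S(f_1,h_3), S(f_2,h_3)) all reduce to 0 modulo the current basis, so we have a Gröbner basis.
Inter-reduce: drop elements whose leading term is divisible by another's, tail-reduce, and make monic.
Reduced Gröbner basis: {yz - 3y + 2z + 3, x + 2z - 2}.
Label its elements g_1 = yz - 3y + 2z + 3, g_2 = x + 2z - 2.

Reduce p = xy + 2xz - 3z² - x - 3y - 3z + 3 modulo G:
  leading term xy: subtract (y)·g_2 from xy + 2xz - 3z² - x - 3y - 3z + 3 → 2xz - 2yz - 3z² - x - y - 3z + 3
  leading term xz: subtract (2z)·g_2 from 2xz - 2yz - 3z² - x - y - 3z + 3 → -2yz - x - y + z + 3
  leading term yz: subtract (-2)·g_1 from -2yz - x - y + z + 3 → -x - 2z + 2
  leading term x: subtract (-1)·g_2 from -x - 2z + 2 → 0
  normal form = 0.
Since the normal form is 0, p ∈ I.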